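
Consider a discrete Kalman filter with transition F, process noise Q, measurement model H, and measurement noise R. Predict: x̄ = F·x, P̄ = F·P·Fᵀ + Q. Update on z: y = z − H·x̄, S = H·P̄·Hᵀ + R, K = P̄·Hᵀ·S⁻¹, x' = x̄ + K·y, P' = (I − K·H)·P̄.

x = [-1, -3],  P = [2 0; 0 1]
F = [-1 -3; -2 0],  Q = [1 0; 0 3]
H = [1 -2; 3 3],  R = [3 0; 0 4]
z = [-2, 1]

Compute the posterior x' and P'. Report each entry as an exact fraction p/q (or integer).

x̄ = F·x = [10, 2]
P̄ = F·P·Fᵀ + Q = [12 4; 4 11]
y = z − H·x̄ = [-8, -35]
S = H·P̄·Hᵀ + R = [43 -42; -42 283]
K = P̄·Hᵀ·S⁻¹ = [3148/10405 2232/10405; -3204/10405 1179/10405]
x' = x̄ + K·y = [746/10405, 5177/10405]
P' = (I − K·H)·P̄ = [5132/10405 -2156/10405; -2156/10405 3728/10405]

x' = [746/10405, 5177/10405]
P' = [5132/10405 -2156/10405; -2156/10405 3728/10405]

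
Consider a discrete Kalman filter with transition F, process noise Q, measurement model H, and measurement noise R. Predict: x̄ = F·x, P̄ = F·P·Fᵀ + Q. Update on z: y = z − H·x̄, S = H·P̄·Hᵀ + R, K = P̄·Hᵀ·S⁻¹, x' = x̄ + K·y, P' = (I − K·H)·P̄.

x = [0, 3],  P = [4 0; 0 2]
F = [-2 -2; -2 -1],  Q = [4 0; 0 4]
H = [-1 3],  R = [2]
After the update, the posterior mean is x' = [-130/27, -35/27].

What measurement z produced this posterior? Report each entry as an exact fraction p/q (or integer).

z = [1]

x̄ = F·x = [-6, -3]
P̄ = F·P·Fᵀ + Q = [28 20; 20 22]
S = H·P̄·Hᵀ + R = [108]
K = P̄·Hᵀ·S⁻¹ = [8/27; 23/54]
x' − x̄ = [32/27, 46/27] = K·y
y = (KᵀK)⁻¹·Kᵀ·(x' − x̄) = [4]
z = y + H·x̄ = [4] + [-3] = [1]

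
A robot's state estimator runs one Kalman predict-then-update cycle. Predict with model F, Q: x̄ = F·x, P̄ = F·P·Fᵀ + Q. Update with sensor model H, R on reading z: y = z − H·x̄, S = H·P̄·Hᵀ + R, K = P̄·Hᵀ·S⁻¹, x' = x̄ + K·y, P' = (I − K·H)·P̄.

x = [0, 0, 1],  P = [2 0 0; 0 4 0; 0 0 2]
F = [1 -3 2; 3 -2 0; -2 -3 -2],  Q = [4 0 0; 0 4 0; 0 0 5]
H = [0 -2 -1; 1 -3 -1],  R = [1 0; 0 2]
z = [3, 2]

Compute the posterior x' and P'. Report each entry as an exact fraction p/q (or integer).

x' = [-974/2663, 2696/7989, -9514/2663]
P' = [22478/2663 16178/2663 -29664/2663; 16178/2663 51230/7989 -33852/2663; -29664/2663 -33852/2663 69666/2663]

x̄ = F·x = [2, 0, -2]
P̄ = F·P·Fᵀ + Q = [50 30 24; 30 38 12; 24 12 57]
y = z − H·x̄ = [1, -2]
S = H·P̄·Hᵀ + R = [258 261; 261 295]
K = P̄·Hᵀ·S⁻¹ = [-2692/2663 1804/2663; -904/7989 -600/2663; -1962/2663 1113/2663]
x' = x̄ + K·y = [-974/2663, 2696/7989, -9514/2663]
P' = (I − K·H)·P̄ = [22478/2663 16178/2663 -29664/2663; 16178/2663 51230/7989 -33852/2663; -29664/2663 -33852/2663 69666/2663]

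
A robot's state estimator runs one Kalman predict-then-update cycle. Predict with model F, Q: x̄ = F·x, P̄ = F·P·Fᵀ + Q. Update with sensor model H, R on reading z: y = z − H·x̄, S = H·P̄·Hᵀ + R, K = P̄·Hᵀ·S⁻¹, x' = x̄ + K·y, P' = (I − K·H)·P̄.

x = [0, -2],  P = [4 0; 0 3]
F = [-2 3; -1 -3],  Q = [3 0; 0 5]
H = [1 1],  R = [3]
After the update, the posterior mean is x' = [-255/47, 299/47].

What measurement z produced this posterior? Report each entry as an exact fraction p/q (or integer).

x̄ = F·x = [-6, 6]
P̄ = F·P·Fᵀ + Q = [46 -19; -19 36]
S = H·P̄·Hᵀ + R = [47]
K = P̄·Hᵀ·S⁻¹ = [27/47; 17/47]
x' − x̄ = [27/47, 17/47] = K·y
y = (KᵀK)⁻¹·Kᵀ·(x' − x̄) = [1]
z = y + H·x̄ = [1] + [0] = [1]

z = [1]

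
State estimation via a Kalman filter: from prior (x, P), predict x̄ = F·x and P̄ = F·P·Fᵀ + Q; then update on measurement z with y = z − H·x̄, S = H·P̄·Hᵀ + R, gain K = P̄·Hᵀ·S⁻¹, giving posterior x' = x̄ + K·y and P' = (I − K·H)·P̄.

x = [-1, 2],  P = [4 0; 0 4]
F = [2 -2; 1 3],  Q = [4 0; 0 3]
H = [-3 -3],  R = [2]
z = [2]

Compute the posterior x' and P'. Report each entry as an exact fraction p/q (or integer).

x' = [-498/85, 2206/425]
P' = [468/17 -2332/85; -2332/85 11714/425]

x̄ = F·x = [-6, 5]
P̄ = F·P·Fᵀ + Q = [36 -16; -16 43]
y = z − H·x̄ = [-1]
S = H·P̄·Hᵀ + R = [425]
K = P̄·Hᵀ·S⁻¹ = [-12/85; -81/425]
x' = x̄ + K·y = [-498/85, 2206/425]
P' = (I − K·H)·P̄ = [468/17 -2332/85; -2332/85 11714/425]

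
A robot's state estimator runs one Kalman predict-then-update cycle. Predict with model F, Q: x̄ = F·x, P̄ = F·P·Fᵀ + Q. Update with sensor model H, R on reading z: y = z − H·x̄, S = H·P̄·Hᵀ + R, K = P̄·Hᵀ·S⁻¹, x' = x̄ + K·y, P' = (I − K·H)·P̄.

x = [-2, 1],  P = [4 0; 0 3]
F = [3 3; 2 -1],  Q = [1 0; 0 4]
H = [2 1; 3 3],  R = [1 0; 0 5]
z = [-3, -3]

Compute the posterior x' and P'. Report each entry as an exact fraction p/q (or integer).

x̄ = F·x = [-3, -5]
P̄ = F·P·Fᵀ + Q = [64 15; 15 23]
y = z − H·x̄ = [8, 21]
S = H·P̄·Hᵀ + R = [340 588; 588 1058]
K = P̄·Hᵀ·S⁻¹ = [5969/6988 -438/1747; -5479/6988 1899/3494]
x' = x̄ + K·y = [-2501/1747, 493/3494]
P' = (I − K·H)·P̄ = [8889/6988 -11809/6988; -11809/6988 18139/6988]

x' = [-2501/1747, 493/3494]
P' = [8889/6988 -11809/6988; -11809/6988 18139/6988]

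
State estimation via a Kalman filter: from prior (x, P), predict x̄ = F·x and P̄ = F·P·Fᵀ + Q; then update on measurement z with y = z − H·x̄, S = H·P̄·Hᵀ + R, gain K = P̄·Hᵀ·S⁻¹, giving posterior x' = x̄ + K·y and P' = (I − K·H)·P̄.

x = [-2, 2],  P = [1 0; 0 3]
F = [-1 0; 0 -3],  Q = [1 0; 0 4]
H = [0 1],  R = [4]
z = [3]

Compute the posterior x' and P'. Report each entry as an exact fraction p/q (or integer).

x̄ = F·x = [2, -6]
P̄ = F·P·Fᵀ + Q = [2 0; 0 31]
y = z − H·x̄ = [9]
S = H·P̄·Hᵀ + R = [35]
K = P̄·Hᵀ·S⁻¹ = [0; 31/35]
x' = x̄ + K·y = [2, 69/35]
P' = (I − K·H)·P̄ = [2 0; 0 124/35]

x' = [2, 69/35]
P' = [2 0; 0 124/35]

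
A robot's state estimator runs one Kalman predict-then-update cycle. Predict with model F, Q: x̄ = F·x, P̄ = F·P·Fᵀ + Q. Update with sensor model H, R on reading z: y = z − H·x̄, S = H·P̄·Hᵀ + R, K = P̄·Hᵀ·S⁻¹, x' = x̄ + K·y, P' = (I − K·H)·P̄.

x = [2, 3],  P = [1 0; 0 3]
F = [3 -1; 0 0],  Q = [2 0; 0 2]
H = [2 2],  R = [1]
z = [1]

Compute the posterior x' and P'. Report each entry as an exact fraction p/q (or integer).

x' = [11/13, -4/13]
P' = [126/65 -112/65; -112/65 114/65]

x̄ = F·x = [3, 0]
P̄ = F·P·Fᵀ + Q = [14 0; 0 2]
y = z − H·x̄ = [-5]
S = H·P̄·Hᵀ + R = [65]
K = P̄·Hᵀ·S⁻¹ = [28/65; 4/65]
x' = x̄ + K·y = [11/13, -4/13]
P' = (I − K·H)·P̄ = [126/65 -112/65; -112/65 114/65]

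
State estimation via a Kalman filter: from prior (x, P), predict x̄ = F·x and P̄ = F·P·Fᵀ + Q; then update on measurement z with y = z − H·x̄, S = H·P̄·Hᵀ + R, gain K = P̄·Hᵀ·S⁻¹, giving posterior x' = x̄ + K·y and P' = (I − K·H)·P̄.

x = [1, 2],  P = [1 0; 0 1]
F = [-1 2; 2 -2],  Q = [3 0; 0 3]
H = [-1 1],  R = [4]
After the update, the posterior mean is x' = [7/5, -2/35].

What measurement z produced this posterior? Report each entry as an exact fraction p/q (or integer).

z = [-1]

x̄ = F·x = [3, -2]
P̄ = F·P·Fᵀ + Q = [8 -6; -6 11]
S = H·P̄·Hᵀ + R = [35]
K = P̄·Hᵀ·S⁻¹ = [-2/5; 17/35]
x' − x̄ = [-8/5, 68/35] = K·y
y = (KᵀK)⁻¹·Kᵀ·(x' − x̄) = [4]
z = y + H·x̄ = [4] + [-5] = [-1]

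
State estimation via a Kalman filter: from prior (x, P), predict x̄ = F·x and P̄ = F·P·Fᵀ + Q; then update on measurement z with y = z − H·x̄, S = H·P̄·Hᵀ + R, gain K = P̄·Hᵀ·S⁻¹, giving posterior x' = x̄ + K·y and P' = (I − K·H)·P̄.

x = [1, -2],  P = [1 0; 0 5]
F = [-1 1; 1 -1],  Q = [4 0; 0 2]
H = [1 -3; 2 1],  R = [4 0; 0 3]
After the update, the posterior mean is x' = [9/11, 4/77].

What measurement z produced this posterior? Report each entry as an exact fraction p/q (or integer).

z = [1, 2]

x̄ = F·x = [-3, 3]
P̄ = F·P·Fᵀ + Q = [10 -6; -6 8]
S = H·P̄·Hᵀ + R = [122 26; 26 27]
K = P̄·Hᵀ·S⁻¹ = [28/187 70/187; -353/1309 146/1309]
x' − x̄ = [42/11, -227/77] = K·y
y = (KᵀK)⁻¹·Kᵀ·(x' − x̄) = [13, 5]
z = y + H·x̄ = [13, 5] + [-12, -3] = [1, 2]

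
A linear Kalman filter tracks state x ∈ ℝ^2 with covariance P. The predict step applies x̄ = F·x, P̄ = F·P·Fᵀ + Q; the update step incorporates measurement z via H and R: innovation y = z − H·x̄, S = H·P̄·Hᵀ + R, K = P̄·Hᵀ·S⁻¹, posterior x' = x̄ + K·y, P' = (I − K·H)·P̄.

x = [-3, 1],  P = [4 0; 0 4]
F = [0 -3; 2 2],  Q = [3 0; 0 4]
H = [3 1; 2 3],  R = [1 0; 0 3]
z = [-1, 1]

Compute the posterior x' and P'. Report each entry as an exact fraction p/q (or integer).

x' = [-3749/6916, 1047/1729]
P' = [3351/13832 -1041/3458; -1041/3458 1074/1729]

x̄ = F·x = [-3, -4]
P̄ = F·P·Fᵀ + Q = [39 -24; -24 36]
y = z − H·x̄ = [12, 19]
S = H·P̄·Hᵀ + R = [244 78; 78 195]
K = P̄·Hᵀ·S⁻¹ = [453/1064 -965/6916; -75/266 727/1729]
x' = x̄ + K·y = [-3749/6916, 1047/1729]
P' = (I − K·H)·P̄ = [3351/13832 -1041/3458; -1041/3458 1074/1729]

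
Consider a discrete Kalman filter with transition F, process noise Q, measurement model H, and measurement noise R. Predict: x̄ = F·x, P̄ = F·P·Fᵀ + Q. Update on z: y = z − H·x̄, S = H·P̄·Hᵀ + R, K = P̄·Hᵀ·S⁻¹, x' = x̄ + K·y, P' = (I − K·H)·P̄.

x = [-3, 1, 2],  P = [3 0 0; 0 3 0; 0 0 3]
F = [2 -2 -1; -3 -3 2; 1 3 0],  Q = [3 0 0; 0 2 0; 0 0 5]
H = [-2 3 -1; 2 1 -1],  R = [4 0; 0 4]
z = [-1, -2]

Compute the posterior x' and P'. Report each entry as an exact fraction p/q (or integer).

x' = [-35657/67358, -9152/33679, 65375/67358]
P' = [23736/33679 17574/33679 23796/33679; 17574/33679 41804/33679 60560/33679; 23796/33679 60560/33679 141954/33679]

x̄ = F·x = [-10, 10, 0]
P̄ = F·P·Fᵀ + Q = [30 -6 -12; -6 68 -36; -12 -36 35]
y = z − H·x̄ = [-51, 8]
S = H·P̄·Hᵀ + R = [1011 239; 239 323]
K = P̄·Hᵀ·S⁻¹ = [-9273/67358 20625/67358; 7426/33679 4098/33679; -3933/67358 -16901/67358]
x' = x̄ + K·y = [-35657/67358, -9152/33679, 65375/67358]
P' = (I − K·H)·P̄ = [23736/33679 17574/33679 23796/33679; 17574/33679 41804/33679 60560/33679; 23796/33679 60560/33679 141954/33679]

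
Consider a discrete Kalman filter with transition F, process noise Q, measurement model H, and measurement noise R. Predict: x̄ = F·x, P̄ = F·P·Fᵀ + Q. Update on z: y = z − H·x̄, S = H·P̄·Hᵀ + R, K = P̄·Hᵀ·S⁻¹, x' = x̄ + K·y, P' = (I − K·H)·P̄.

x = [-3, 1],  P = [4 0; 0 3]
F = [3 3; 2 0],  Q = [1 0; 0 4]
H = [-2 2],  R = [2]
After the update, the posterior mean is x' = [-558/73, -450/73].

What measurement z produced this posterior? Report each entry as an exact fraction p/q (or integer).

z = [3]

x̄ = F·x = [-6, -6]
P̄ = F·P·Fᵀ + Q = [64 24; 24 20]
S = H·P̄·Hᵀ + R = [146]
K = P̄·Hᵀ·S⁻¹ = [-40/73; -4/73]
x' − x̄ = [-120/73, -12/73] = K·y
y = (KᵀK)⁻¹·Kᵀ·(x' − x̄) = [3]
z = y + H·x̄ = [3] + [0] = [3]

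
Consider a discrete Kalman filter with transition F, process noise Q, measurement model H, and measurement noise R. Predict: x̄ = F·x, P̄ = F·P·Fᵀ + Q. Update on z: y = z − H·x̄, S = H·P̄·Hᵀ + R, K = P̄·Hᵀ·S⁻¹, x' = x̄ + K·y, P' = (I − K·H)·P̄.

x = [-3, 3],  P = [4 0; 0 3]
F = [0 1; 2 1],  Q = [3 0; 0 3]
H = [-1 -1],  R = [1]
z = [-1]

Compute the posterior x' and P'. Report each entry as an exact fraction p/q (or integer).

x̄ = F·x = [3, -3]
P̄ = F·P·Fᵀ + Q = [6 3; 3 22]
y = z − H·x̄ = [-1]
S = H·P̄·Hᵀ + R = [35]
K = P̄·Hᵀ·S⁻¹ = [-9/35; -5/7]
x' = x̄ + K·y = [114/35, -16/7]
P' = (I − K·H)·P̄ = [129/35 -24/7; -24/7 29/7]

x' = [114/35, -16/7]
P' = [129/35 -24/7; -24/7 29/7]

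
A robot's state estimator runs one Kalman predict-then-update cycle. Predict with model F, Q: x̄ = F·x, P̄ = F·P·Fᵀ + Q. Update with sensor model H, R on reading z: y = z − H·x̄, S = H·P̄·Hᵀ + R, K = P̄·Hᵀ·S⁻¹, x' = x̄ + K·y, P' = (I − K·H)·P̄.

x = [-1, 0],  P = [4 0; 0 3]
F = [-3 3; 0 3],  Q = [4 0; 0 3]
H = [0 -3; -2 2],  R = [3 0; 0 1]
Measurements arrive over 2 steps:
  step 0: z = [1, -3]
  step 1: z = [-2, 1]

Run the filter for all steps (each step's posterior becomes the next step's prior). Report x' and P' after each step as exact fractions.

step 0: x̄ = F·x = [3, 0]
step 0: P̄ = F·P·Fᵀ + Q = [67 27; 27 30]
step 0: y = z − H·x̄ = [1, 3]
step 0: S = H·P̄·Hᵀ + R = [273 -18; -18 173]
step 0: K = P̄·Hᵀ·S⁻¹ = [-5151/15635 -7766/15635; -5154/15635 6/15635]
step 0: x' = x̄ + K·y = [18456/15635, -5136/15635]
step 0: P' = (I − K·H)·P̄ = [9034/15635 5151/15635; 5151/15635 5154/15635]
step 1: x̄ = F·x = [-70776/15635, -15408/15635]
step 1: P̄ = F·P·Fᵀ + Q = [97514/15635 27/15635; 27/15635 93291/15635]
step 1: y = z − H·x̄ = [-77494/15635, -95101/15635]
step 1: S = H·P̄·Hᵀ + R = [886524/15635 -559584/15635; -559584/15635 778639/15635]
step 1: K = P̄·Hᵀ·S⁻¹ = [-2327415/8040676 -921514/2010169; -2420679/8040676 46632/2010169]
step 1: x' = x̄ + K·y = [-174419/574334, 209961/574334]
step 1: P' = (I − K·H)·P̄ = [4170443/8040676 2327415/8040676; 2327415/8040676 2420679/8040676]

step 0: x' = [18456/15635, -5136/15635], P' = [9034/15635 5151/15635; 5151/15635 5154/15635]
step 1: x' = [-174419/574334, 209961/574334], P' = [4170443/8040676 2327415/8040676; 2327415/8040676 2420679/8040676]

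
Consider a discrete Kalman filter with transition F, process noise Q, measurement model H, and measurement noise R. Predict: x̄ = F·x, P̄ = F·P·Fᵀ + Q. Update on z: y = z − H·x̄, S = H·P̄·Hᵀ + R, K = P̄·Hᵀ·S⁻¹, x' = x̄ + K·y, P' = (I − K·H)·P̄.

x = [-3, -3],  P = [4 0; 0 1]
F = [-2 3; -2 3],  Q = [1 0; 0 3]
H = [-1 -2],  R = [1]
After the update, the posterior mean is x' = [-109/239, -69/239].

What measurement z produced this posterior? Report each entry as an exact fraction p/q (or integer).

x̄ = F·x = [-3, -3]
P̄ = F·P·Fᵀ + Q = [26 25; 25 28]
S = H·P̄·Hᵀ + R = [239]
K = P̄·Hᵀ·S⁻¹ = [-76/239; -81/239]
x' − x̄ = [608/239, 648/239] = K·y
y = (KᵀK)⁻¹·Kᵀ·(x' − x̄) = [-8]
z = y + H·x̄ = [-8] + [9] = [1]

z = [1]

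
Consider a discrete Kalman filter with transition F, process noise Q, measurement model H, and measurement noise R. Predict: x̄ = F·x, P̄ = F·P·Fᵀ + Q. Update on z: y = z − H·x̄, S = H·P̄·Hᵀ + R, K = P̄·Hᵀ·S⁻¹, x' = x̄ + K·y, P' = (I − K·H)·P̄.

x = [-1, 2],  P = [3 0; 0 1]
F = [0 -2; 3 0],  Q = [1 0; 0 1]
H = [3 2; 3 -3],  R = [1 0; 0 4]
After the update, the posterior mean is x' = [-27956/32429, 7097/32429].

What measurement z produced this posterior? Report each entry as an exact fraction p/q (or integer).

x̄ = F·x = [-4, -3]
P̄ = F·P·Fᵀ + Q = [5 0; 0 28]
S = H·P̄·Hᵀ + R = [158 -123; -123 301]
K = P̄·Hᵀ·S⁻¹ = [6360/32429 4215/32429; 6524/32429 -6384/32429]
x' − x̄ = [101760/32429, 104384/32429] = K·y
y = (KᵀK)⁻¹·Kᵀ·(x' − x̄) = [16, 0]
z = y + H·x̄ = [16, 0] + [-18, -3] = [-2, -3]

z = [-2, -3]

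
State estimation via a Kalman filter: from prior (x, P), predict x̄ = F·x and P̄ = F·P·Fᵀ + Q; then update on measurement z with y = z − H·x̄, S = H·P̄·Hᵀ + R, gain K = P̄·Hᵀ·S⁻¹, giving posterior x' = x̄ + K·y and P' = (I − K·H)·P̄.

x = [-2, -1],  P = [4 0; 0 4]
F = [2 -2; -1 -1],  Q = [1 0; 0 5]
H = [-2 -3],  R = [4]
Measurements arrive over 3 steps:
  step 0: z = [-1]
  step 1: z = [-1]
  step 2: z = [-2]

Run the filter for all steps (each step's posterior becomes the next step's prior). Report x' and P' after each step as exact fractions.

step 0: x' = [-70/23, 603/253], P' = [363/23 -234/23; -234/23 1768/253]
step 1: x' = [3734/23345, 4127/23345], P' = [1201591/70035 -751442/70035; -751442/70035 498784/70035]
step 2: x' = [2165872/1329135, -567404/1329135], P' = [23477731/1329135 -14694074/1329135; -14694074/1329135 9744128/1329135]

step 0: x̄ = F·x = [-2, 3]
step 0: P̄ = F·P·Fᵀ + Q = [33 0; 0 13]
step 0: y = z − H·x̄ = [4]
step 0: S = H·P̄·Hᵀ + R = [253]
step 0: K = P̄·Hᵀ·S⁻¹ = [-6/23; -39/253]
step 0: x' = x̄ + K·y = [-70/23, 603/253]
step 0: P' = (I − K·H)·P̄ = [363/23 -234/23; -234/23 1768/253]
step 1: x̄ = F·x = [-2746/253, 167/253]
step 1: P̄ = F·P·Fᵀ + Q = [43889/253 -4450/253; -4450/253 1878/253]
step 1: y = z − H·x̄ = [-228/11]
step 1: S = H·P̄·Hᵀ + R = [6090/11]
step 1: K = P̄·Hᵀ·S⁻¹ = [-1618/3045; 71/3045]
step 1: x' = x̄ + K·y = [3734/23345, 4127/23345]
step 1: P' = (I − K·H)·P̄ = [1201591/70035 -751442/70035; -751442/70035 498784/70035]
step 2: x̄ = F·x = [-786/23345, -1123/3335]
step 2: P̄ = F·P·Fᵀ + Q = [4294357/23345 -66934/3335; -66934/3335 78238/10005]
step 2: y = z − H·x̄ = [-14369/4669]
step 2: S = H·P̄·Hᵀ + R = [2658270/4669]
step 2: K = P̄·Hᵀ·S⁻¹ = [-143662/265827; 38941/1329135]
step 2: x' = x̄ + K·y = [2165872/1329135, -567404/1329135]
step 2: P' = (I − K·H)·P̄ = [23477731/1329135 -14694074/1329135; -14694074/1329135 9744128/1329135]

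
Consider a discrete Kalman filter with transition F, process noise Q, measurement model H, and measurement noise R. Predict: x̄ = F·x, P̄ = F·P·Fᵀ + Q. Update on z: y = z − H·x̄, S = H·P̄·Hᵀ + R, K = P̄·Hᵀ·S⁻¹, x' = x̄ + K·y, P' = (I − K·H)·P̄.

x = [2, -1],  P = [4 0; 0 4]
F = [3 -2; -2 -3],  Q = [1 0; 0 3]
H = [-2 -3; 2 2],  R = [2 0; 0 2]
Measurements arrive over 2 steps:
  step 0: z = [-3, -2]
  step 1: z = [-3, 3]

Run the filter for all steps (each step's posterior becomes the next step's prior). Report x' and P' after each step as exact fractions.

step 0: x̄ = F·x = [8, -1]
step 0: P̄ = F·P·Fᵀ + Q = [53 0; 0 55]
step 0: y = z − H·x̄ = [10, -16]
step 0: S = H·P̄·Hᵀ + R = [709 -542; -542 434]
step 0: K = P̄·Hᵀ·S⁻¹ = [5724/6971 8851/6971; -5995/6971 -5720/6971]
step 0: x' = x̄ + K·y = [-28608/6971, 24599/6971]
step 0: P' = (I − K·H)·P̄ = [38001/6971 -29150/6971; -29150/6971 23430/6971]
step 1: x̄ = F·x = [-135022/6971, -16581/6971]
step 1: P̄ = F·P·Fᵀ + Q = [792500/6971 58324/6971; 58324/6971 33987/6971]
step 1: y = z − H·x̄ = [-340700/6971, 324119/6971]
step 1: S = H·P̄·Hᵀ + R = [4189713/6971 -3957162/6971; -3957162/6971 3786482/6971]
step 1: K = P̄·Hᵀ·S⁻¹ = [4991716/14713941 358460/445877; -6970297/14713941 -199002/445877]
step 1: x' = x̄ + K·y = [21041258/14713941, 329575/14713941]
step 1: P' = (I − K·H)·P̄ = [45470972/14713941 -33641792/14713941; -33641792/14713941 27074726/14713941]

step 0: x' = [-28608/6971, 24599/6971], P' = [38001/6971 -29150/6971; -29150/6971 23430/6971]
step 1: x' = [21041258/14713941, 329575/14713941], P' = [45470972/14713941 -33641792/14713941; -33641792/14713941 27074726/14713941]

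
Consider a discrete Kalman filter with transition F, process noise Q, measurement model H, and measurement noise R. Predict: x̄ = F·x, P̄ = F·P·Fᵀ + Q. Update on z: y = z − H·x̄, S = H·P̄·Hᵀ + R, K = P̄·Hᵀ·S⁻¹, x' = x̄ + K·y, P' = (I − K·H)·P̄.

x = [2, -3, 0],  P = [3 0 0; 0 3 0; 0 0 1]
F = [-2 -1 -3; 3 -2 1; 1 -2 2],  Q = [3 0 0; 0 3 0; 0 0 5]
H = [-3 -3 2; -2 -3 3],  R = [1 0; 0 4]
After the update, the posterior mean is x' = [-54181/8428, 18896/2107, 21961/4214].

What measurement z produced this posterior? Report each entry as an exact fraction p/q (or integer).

x̄ = F·x = [-1, 12, 8]
P̄ = F·P·Fᵀ + Q = [27 -15 -6; -15 43 23; -6 23 24]
S = H·P̄·Hᵀ + R = [253 201; 201 193]
K = P̄·Hᵀ·S⁻¹ = [-3837/8428 2817/8428; -326/2107 12/2107; -1797/4214 2199/4214]
x' − x̄ = [-45753/8428, -6388/2107, -11751/4214] = K·y
y = (KᵀK)⁻¹·Kᵀ·(x' − x̄) = [20, 11]
z = y + H·x̄ = [20, 11] + [-17, -10] = [3, 1]

z = [3, 1]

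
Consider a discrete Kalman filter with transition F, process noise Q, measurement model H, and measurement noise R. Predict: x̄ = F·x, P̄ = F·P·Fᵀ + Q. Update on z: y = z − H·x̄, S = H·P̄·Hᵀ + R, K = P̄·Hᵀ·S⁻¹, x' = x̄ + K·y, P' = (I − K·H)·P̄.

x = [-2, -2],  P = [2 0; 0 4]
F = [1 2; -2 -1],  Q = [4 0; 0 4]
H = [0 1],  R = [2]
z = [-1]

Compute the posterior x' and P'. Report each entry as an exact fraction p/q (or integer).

x' = [-4/3, -2/9]
P' = [14 -4/3; -4/3 16/9]

x̄ = F·x = [-6, 6]
P̄ = F·P·Fᵀ + Q = [22 -12; -12 16]
y = z − H·x̄ = [-7]
S = H·P̄·Hᵀ + R = [18]
K = P̄·Hᵀ·S⁻¹ = [-2/3; 8/9]
x' = x̄ + K·y = [-4/3, -2/9]
P' = (I − K·H)·P̄ = [14 -4/3; -4/3 16/9]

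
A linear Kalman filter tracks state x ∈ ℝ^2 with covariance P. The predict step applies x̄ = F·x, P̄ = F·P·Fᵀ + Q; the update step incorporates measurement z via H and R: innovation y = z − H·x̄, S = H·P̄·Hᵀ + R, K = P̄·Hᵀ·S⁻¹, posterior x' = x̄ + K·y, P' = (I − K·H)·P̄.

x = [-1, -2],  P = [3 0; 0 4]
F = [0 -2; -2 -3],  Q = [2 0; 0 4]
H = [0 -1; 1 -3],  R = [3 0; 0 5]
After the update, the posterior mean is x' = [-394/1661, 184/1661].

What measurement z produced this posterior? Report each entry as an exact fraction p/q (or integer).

x̄ = F·x = [4, 8]
P̄ = F·P·Fᵀ + Q = [18 24; 24 52]
S = H·P̄·Hᵀ + R = [55 132; 132 347]
K = P̄·Hᵀ·S⁻¹ = [-1200/1661 18/151; -620/1661 -36/151]
x' − x̄ = [-7038/1661, -13104/1661] = K·y
y = (KᵀK)⁻¹·Kᵀ·(x' − x̄) = [9, 19]
z = y + H·x̄ = [9, 19] + [-8, -20] = [1, -1]

z = [1, -1]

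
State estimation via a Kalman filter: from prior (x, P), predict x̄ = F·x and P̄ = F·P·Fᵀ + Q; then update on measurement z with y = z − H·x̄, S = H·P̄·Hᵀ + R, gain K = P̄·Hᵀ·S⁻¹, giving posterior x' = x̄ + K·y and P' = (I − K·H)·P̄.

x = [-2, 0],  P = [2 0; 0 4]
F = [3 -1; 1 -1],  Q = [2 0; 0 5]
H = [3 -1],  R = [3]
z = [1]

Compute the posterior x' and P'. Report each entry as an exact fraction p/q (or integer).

x' = [1/5, -1/10]
P' = [118/85 261/85; 261/85 1509/170]

x̄ = F·x = [-6, -2]
P̄ = F·P·Fᵀ + Q = [24 10; 10 11]
y = z − H·x̄ = [17]
S = H·P̄·Hᵀ + R = [170]
K = P̄·Hᵀ·S⁻¹ = [31/85; 19/170]
x' = x̄ + K·y = [1/5, -1/10]
P' = (I − K·H)·P̄ = [118/85 261/85; 261/85 1509/170]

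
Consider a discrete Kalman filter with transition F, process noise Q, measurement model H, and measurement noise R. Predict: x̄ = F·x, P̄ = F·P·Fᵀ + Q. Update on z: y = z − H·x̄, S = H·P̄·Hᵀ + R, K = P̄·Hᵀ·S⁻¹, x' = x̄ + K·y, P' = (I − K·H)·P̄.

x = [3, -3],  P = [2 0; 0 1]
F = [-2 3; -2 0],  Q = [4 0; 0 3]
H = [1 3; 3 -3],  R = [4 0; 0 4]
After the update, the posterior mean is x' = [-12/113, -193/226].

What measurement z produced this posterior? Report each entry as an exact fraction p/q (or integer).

z = [-2, 3]

x̄ = F·x = [-15, -6]
P̄ = F·P·Fᵀ + Q = [21 8; 8 11]
S = H·P̄·Hᵀ + R = [172 12; 12 148]
K = P̄·Hᵀ·S⁻¹ = [387/1582 771/3164; 193/791 -255/3164]
x' − x̄ = [1683/113, 1163/226] = K·y
y = (KᵀK)⁻¹·Kᵀ·(x' − x̄) = [31, 30]
z = y + H·x̄ = [31, 30] + [-33, -27] = [-2, 3]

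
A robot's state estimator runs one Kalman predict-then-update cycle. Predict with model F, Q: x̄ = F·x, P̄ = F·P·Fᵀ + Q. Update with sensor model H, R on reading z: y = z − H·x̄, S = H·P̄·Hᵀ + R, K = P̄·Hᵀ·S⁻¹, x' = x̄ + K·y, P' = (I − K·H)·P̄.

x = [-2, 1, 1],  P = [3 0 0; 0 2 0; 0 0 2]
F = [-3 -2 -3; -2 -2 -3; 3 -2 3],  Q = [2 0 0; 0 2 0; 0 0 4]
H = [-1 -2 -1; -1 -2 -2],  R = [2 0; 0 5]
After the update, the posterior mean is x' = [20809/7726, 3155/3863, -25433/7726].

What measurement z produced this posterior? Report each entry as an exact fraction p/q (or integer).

z = [-1, 2]

x̄ = F·x = [1, -1, -5]
P̄ = F·P·Fᵀ + Q = [55 44 -37; 44 40 -28; -37 -28 57]
S = H·P̄·Hᵀ + R = [264 226; 226 252]
K = P̄·Hᵀ·S⁻¹ = [-5559/7726 1435/3863; -2206/3863 936/3863; 6909/7726 -3420/3863]
x' − x̄ = [13083/7726, 7018/3863, 13197/7726] = K·y
y = (KᵀK)⁻¹·Kᵀ·(x' − x̄) = [-7, -9]
z = y + H·x̄ = [-7, -9] + [6, 11] = [-1, 2]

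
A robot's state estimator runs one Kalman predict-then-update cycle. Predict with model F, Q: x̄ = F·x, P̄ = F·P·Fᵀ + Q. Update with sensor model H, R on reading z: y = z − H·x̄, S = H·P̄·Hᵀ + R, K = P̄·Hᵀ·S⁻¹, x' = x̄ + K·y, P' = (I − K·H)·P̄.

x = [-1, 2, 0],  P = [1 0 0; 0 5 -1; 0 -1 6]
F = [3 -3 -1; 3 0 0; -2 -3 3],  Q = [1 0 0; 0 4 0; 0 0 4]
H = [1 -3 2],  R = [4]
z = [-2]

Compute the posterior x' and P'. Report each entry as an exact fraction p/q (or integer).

x̄ = F·x = [-9, -3, -4]
P̄ = F·P·Fᵀ + Q = [55 9 27; 9 13 -6; 27 -6 125]
y = z − H·x̄ = [6]
S = H·P̄·Hᵀ + R = [802]
K = P̄·Hᵀ·S⁻¹ = [41/401; -21/401; 295/802]
x' = x̄ + K·y = [-3363/401, -1329/401, -719/401]
P' = (I − K·H)·P̄ = [18693/401 5331/401 -1268/401; 5331/401 4331/401 3789/401; -1268/401 3789/401 13225/802]

x' = [-3363/401, -1329/401, -719/401]
P' = [18693/401 5331/401 -1268/401; 5331/401 4331/401 3789/401; -1268/401 3789/401 13225/802]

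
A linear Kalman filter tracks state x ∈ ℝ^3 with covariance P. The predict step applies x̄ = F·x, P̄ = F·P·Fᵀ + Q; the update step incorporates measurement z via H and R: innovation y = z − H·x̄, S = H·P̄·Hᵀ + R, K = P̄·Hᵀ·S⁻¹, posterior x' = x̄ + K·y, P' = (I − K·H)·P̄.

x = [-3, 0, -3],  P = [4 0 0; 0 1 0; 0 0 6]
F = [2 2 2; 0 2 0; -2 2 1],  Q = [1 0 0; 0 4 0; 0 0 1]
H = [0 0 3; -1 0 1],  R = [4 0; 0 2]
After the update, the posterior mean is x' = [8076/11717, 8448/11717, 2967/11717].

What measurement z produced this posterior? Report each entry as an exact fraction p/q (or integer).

z = [1, -1]

x̄ = F·x = [-12, 0, 3]
P̄ = F·P·Fᵀ + Q = [45 4 0; 4 8 4; 0 4 27]
S = H·P̄·Hᵀ + R = [247 81; 81 74]
K = P̄·Hᵀ·S⁻¹ = [3645/11717 -11115/11717; 888/11717 -972/11717; 3807/11717 108/11717]
x' − x̄ = [148680/11717, 8448/11717, -32184/11717] = K·y
y = (KᵀK)⁻¹·Kᵀ·(x' − x̄) = [-8, -16]
z = y + H·x̄ = [-8, -16] + [9, 15] = [1, -1]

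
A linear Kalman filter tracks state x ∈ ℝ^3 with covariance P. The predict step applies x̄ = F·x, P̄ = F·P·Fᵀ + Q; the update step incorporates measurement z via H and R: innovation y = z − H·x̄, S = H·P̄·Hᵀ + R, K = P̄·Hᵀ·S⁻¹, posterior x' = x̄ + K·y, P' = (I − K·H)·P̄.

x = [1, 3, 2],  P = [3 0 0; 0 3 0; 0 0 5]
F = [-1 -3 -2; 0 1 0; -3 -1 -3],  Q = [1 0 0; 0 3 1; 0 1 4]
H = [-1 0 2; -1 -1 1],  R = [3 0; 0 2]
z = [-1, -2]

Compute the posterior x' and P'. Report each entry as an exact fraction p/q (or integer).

x' = [-2411/346, 2497/692, -2991/692]
P' = [9969/346 -3831/346 2661/173; -3831/346 4013/692 -3771/692; 2661/173 -3771/692 6147/692]

x̄ = F·x = [-14, 3, -12]
P̄ = F·P·Fᵀ + Q = [51 -9 48; -9 6 -2; 48 -2 79]
y = z − H·x̄ = [9, -1]
S = H·P̄·Hᵀ + R = [178 60; 60 28]
K = P̄·Hᵀ·S⁻¹ = [225/346 -204/173; 10/173 -61/692; 275/346 -363/692]
x' = x̄ + K·y = [-2411/346, 2497/692, -2991/692]
P' = (I − K·H)·P̄ = [9969/346 -3831/346 2661/173; -3831/346 4013/692 -3771/692; 2661/173 -3771/692 6147/692]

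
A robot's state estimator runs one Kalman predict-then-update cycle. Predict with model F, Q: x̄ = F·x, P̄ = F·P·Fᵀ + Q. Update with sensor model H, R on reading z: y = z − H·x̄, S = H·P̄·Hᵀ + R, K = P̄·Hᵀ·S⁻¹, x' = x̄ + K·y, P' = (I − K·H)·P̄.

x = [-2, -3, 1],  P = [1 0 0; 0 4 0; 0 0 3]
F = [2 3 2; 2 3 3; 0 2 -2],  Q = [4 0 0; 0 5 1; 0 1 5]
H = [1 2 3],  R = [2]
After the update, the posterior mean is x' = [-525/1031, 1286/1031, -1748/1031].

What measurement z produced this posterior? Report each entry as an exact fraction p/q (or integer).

x̄ = F·x = [-11, -10, -8]
P̄ = F·P·Fᵀ + Q = [56 58 12; 58 72 7; 12 7 33]
S = H·P̄·Hᵀ + R = [1031]
K = P̄·Hᵀ·S⁻¹ = [208/1031; 223/1031; 125/1031]
x' − x̄ = [10816/1031, 11596/1031, 6500/1031] = K·y
y = (KᵀK)⁻¹·Kᵀ·(x' − x̄) = [52]
z = y + H·x̄ = [52] + [-55] = [-3]

z = [-3]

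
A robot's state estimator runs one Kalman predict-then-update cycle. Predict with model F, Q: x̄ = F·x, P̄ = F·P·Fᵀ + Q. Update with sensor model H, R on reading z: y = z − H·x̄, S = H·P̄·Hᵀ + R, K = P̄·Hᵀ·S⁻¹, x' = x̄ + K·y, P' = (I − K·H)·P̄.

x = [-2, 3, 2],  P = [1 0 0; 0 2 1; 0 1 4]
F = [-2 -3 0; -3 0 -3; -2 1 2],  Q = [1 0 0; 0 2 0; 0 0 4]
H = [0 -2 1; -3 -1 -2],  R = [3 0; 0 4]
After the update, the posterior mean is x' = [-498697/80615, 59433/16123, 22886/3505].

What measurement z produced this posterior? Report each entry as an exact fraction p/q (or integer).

x̄ = F·x = [-5, 0, 11]
P̄ = F·P·Fᵀ + Q = [23 15 -8; 15 47 -21; -8 -21 30]
S = H·P̄·Hᵀ + R = [305 85; 85 288]
K = P̄·Hᵀ·S⁻¹ = [-5164/80615 -3502/16123; -5774/16123 -1095/16123; 957/3505 -93/701]
x' − x̄ = [-95622/80615, 59433/16123, -15669/3505] = K·y
y = (KᵀK)⁻¹·Kᵀ·(x' − x̄) = [-12, 9]
z = y + H·x̄ = [-12, 9] + [11, -7] = [-1, 2]

z = [-1, 2]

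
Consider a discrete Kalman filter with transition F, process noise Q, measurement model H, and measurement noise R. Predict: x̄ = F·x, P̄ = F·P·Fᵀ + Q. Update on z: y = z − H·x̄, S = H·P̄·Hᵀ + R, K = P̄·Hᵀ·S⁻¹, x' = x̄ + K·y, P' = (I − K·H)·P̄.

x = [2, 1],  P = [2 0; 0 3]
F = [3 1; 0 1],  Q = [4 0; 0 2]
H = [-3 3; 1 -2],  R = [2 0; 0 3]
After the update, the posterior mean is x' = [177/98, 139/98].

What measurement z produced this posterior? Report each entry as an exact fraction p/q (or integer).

x̄ = F·x = [7, 1]
P̄ = F·P·Fᵀ + Q = [25 3; 3 5]
S = H·P̄·Hᵀ + R = [218 -78; -78 36]
K = P̄·Hᵀ·S⁻¹ = [-149/294 -503/882; -55/294 -529/882]
x' − x̄ = [-509/98, 41/98] = K·y
y = (KᵀK)⁻¹·Kᵀ·(x' − x̄) = [17, -6]
z = y + H·x̄ = [17, -6] + [-18, 5] = [-1, -1]

z = [-1, -1]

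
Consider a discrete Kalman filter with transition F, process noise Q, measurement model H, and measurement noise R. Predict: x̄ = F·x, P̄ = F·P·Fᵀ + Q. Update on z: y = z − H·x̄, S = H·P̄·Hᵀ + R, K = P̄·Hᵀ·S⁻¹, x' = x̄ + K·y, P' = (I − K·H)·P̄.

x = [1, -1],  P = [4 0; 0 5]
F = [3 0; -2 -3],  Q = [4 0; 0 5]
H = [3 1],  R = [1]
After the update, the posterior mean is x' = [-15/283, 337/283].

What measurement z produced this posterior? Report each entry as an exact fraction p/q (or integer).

z = [1]

x̄ = F·x = [3, 1]
P̄ = F·P·Fᵀ + Q = [40 -24; -24 66]
S = H·P̄·Hᵀ + R = [283]
K = P̄·Hᵀ·S⁻¹ = [96/283; -6/283]
x' − x̄ = [-864/283, 54/283] = K·y
y = (KᵀK)⁻¹·Kᵀ·(x' − x̄) = [-9]
z = y + H·x̄ = [-9] + [10] = [1]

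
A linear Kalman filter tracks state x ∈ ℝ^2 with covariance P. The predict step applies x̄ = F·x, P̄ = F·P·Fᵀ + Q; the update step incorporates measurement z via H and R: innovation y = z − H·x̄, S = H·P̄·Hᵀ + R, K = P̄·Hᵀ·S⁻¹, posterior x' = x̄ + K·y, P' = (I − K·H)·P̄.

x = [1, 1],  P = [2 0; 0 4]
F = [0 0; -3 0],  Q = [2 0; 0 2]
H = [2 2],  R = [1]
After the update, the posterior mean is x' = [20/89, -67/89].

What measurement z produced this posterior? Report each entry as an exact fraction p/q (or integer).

z = [-1]

x̄ = F·x = [0, -3]
P̄ = F·P·Fᵀ + Q = [2 0; 0 20]
S = H·P̄·Hᵀ + R = [89]
K = P̄·Hᵀ·S⁻¹ = [4/89; 40/89]
x' − x̄ = [20/89, 200/89] = K·y
y = (KᵀK)⁻¹·Kᵀ·(x' − x̄) = [5]
z = y + H·x̄ = [5] + [-6] = [-1]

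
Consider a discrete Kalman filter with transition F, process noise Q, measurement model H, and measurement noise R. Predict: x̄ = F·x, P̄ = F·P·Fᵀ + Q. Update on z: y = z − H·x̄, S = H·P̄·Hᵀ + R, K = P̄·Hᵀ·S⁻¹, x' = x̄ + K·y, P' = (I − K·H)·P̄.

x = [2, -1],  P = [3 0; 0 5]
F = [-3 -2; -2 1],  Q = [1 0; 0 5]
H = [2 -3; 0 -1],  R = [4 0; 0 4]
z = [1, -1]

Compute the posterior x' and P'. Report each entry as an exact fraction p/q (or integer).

x' = [10/41, -11/82]
P' = [316/41 187/41; 187/41 507/164]

x̄ = F·x = [-4, -5]
P̄ = F·P·Fᵀ + Q = [48 8; 8 22]
y = z − H·x̄ = [-6, -6]
S = H·P̄·Hᵀ + R = [298 50; 50 26]
K = P̄·Hᵀ·S⁻¹ = [71/164 -187/164; -25/656 -507/656]
x' = x̄ + K·y = [10/41, -11/82]
P' = (I − K·H)·P̄ = [316/41 187/41; 187/41 507/164]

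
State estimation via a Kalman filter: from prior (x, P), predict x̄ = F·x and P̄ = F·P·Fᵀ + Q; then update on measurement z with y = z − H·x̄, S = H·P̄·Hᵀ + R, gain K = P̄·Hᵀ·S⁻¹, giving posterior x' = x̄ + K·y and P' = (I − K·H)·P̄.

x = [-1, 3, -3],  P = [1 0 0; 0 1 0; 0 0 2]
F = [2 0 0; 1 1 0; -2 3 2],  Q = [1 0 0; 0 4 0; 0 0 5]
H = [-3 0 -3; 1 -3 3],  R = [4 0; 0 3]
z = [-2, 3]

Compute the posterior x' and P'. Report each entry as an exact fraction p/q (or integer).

x' = [-24714/10393, 13864/10393, 32308/10393]
P' = [52521/20786 -27765/20786 -48537/20786; -27765/20786 28739/20786 33685/20786; -48537/20786 33685/20786 53361/20786]

x̄ = F·x = [-2, 2, 5]
P̄ = F·P·Fᵀ + Q = [5 2 -4; 2 6 1; -4 1 26]
y = z − H·x̄ = [7, -4]
S = H·P̄·Hᵀ + R = [211 -174; -174 242]
K = P̄·Hᵀ·S⁻¹ = [-1494/10393 -3265/20786; -2220/10393 -4309/20786; -1809/10393 3497/20786]
x' = x̄ + K·y = [-24714/10393, 13864/10393, 32308/10393]
P' = (I − K·H)·P̄ = [52521/20786 -27765/20786 -48537/20786; -27765/20786 28739/20786 33685/20786; -48537/20786 33685/20786 53361/20786]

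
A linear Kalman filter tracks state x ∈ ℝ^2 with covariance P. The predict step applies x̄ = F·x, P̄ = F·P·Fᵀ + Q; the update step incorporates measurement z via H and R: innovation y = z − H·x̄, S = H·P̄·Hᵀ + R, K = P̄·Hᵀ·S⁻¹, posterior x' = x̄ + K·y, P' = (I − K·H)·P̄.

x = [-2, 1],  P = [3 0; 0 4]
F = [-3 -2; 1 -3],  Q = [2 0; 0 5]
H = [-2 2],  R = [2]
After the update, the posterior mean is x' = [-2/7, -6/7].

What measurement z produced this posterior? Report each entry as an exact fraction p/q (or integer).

z = [-1]

x̄ = F·x = [4, -5]
P̄ = F·P·Fᵀ + Q = [45 15; 15 44]
S = H·P̄·Hᵀ + R = [238]
K = P̄·Hᵀ·S⁻¹ = [-30/119; 29/119]
x' − x̄ = [-30/7, 29/7] = K·y
y = (KᵀK)⁻¹·Kᵀ·(x' − x̄) = [17]
z = y + H·x̄ = [17] + [-18] = [-1]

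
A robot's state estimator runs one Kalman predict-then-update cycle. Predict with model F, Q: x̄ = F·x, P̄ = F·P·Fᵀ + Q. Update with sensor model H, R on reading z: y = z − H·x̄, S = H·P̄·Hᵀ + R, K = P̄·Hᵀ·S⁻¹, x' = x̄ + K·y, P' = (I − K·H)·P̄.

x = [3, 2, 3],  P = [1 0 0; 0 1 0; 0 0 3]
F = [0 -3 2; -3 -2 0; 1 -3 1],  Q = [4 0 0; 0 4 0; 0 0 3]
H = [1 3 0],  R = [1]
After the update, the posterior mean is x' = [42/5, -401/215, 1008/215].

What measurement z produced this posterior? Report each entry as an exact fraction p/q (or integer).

z = [3]

x̄ = F·x = [0, -13, 0]
P̄ = F·P·Fᵀ + Q = [25 6 15; 6 17 3; 15 3 16]
S = H·P̄·Hᵀ + R = [215]
K = P̄·Hᵀ·S⁻¹ = [1/5; 57/215; 24/215]
x' − x̄ = [42/5, 2394/215, 1008/215] = K·y
y = (KᵀK)⁻¹·Kᵀ·(x' − x̄) = [42]
z = y + H·x̄ = [42] + [-39] = [3]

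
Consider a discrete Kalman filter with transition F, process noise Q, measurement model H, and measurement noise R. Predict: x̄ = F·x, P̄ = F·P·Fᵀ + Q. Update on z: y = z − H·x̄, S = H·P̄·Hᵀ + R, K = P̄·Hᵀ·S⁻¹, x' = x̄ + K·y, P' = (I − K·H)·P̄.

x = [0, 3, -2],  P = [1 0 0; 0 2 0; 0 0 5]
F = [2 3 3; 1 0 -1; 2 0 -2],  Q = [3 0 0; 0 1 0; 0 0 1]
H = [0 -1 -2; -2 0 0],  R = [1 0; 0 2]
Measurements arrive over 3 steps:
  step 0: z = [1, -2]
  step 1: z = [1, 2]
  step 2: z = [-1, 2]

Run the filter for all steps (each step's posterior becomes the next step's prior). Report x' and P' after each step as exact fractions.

step 0: x' = [1121/1042, -2347/13546, -2347/6773], P' = [515/1042 -1/1042 -1/521; -1/1042 11373/13546 -2173/6773; -1/521 -2173/6773 2427/6773]
step 1: x' = [-7132597/7245181, -1027372/7245181, -2054744/7245181], P' = [3436940/7245181 11801/7245181 23602/7245181; 11801/7245181 6074629/7245181 -2341104/7245181; 23602/7245181 -2341104/7245181 2562973/7245181]
step 2: x' = [-4007393732/3716829081, 636145679/3716829081, 1272291358/3716829081], P' = [1762270135/3716829081 6267278/3716829081 12534556/3716829081; 6267278/3716829081 3116126086/3716829081 -1201405990/3716829081; 12534556/3716829081 -1201405990/3716829081 1314017101/3716829081]

step 0: x̄ = F·x = [3, 2, 4]
step 0: P̄ = F·P·Fᵀ + Q = [70 -13 -26; -13 7 12; -26 12 25]
step 0: y = z − H·x̄ = [11, 4]
step 0: S = H·P̄·Hᵀ + R = [156 -130; -130 282]
step 0: K = P̄·Hᵀ·S⁻¹ = [5/1042 -515/1042; -2681/13546 1/1042; -2681/6773 1/521]
step 0: x' = x̄ + K·y = [1121/1042, -2347/13546, -2347/6773]
step 0: P' = (I − K·H)·P̄ = [515/1042 -1/1042 -1/521; -1/1042 11373/13546 -2173/6773; -1/521 -2173/6773 2427/6773]
step 1: x̄ = F·x = [8023/13546, 19267/13546, 19267/6773]
step 1: P̄ = F·P·Fᵀ + Q = [134765/13546 11801/13546 11801/6773; 11801/13546 25147/13546 11601/6773; 11801/6773 11601/6773 29975/6773]
step 1: y = z − H·x̄ = [109881/13546, 21569/6773]
step 1: S = H·P̄·Hᵀ + R = [371301/13546 59005/6773; 59005/6773 283076/6773]
step 1: K = P̄·Hᵀ·S⁻¹ = [-59005/7245181 -3436940/7245181; -1392421/7245181 -11801/7245181; -2784842/7245181 -23602/7245181]
step 1: x' = x̄ + K·y = [-7132597/7245181, -1027372/7245181, -2054744/7245181]
step 1: P' = (I − K·H)·P̄ = [3436940/7245181 11801/7245181 23602/7245181; 11801/7245181 6074629/7245181 -2341104/7245181; 23602/7245181 -2341104/7245181 2562973/7245181]
step 2: x̄ = F·x = [-23511542/7245181, -5077853/7245181, -10155706/7245181]
step 2: P̄ = F·P·Fᵀ + Q = [71506685/7245181 6267278/7245181 12534556/7245181; 6267278/7245181 13197890/7245181 11905418/7245181; 12534556/7245181 11905418/7245181 31056017/7245181]
step 2: y = z − H·x̄ = [-32634446/7245181, -32532722/7245181]
step 2: S = H·P̄·Hᵀ + R = [192288811/7245181 62672780/7245181; 62672780/7245181 300517102/7245181]
step 2: K = P̄·Hᵀ·S⁻¹ = [-31336390/3716829081 -1762270135/3716829081; -713314106/3716829081 -6267278/3716829081; -1426628212/3716829081 -12534556/3716829081]
step 2: x' = x̄ + K·y = [-4007393732/3716829081, 636145679/3716829081, 1272291358/3716829081]
step 2: P' = (I − K·H)·P̄ = [1762270135/3716829081 6267278/3716829081 12534556/3716829081; 6267278/3716829081 3116126086/3716829081 -1201405990/3716829081; 12534556/3716829081 -1201405990/3716829081 1314017101/3716829081]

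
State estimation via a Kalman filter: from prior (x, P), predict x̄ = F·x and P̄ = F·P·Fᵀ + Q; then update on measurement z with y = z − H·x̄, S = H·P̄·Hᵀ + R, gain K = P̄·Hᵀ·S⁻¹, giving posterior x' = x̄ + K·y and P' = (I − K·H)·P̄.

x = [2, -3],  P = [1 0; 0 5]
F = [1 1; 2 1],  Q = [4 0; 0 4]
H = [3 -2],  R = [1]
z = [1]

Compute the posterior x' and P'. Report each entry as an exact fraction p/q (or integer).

x̄ = F·x = [-1, 1]
P̄ = F·P·Fᵀ + Q = [10 7; 7 13]
y = z − H·x̄ = [6]
S = H·P̄·Hᵀ + R = [59]
K = P̄·Hᵀ·S⁻¹ = [16/59; -5/59]
x' = x̄ + K·y = [37/59, 29/59]
P' = (I − K·H)·P̄ = [334/59 493/59; 493/59 742/59]

x' = [37/59, 29/59]
P' = [334/59 493/59; 493/59 742/59]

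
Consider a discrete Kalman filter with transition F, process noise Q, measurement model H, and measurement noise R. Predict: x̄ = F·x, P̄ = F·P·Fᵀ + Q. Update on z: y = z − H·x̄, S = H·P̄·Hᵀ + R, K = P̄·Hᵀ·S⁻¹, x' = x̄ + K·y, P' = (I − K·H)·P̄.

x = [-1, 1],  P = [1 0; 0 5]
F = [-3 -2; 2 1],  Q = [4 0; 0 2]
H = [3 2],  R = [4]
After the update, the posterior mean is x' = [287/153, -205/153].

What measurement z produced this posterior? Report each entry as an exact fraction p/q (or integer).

z = [3]

x̄ = F·x = [1, -1]
P̄ = F·P·Fᵀ + Q = [33 -16; -16 11]
S = H·P̄·Hᵀ + R = [153]
K = P̄·Hᵀ·S⁻¹ = [67/153; -26/153]
x' − x̄ = [134/153, -52/153] = K·y
y = (KᵀK)⁻¹·Kᵀ·(x' − x̄) = [2]
z = y + H·x̄ = [2] + [1] = [3]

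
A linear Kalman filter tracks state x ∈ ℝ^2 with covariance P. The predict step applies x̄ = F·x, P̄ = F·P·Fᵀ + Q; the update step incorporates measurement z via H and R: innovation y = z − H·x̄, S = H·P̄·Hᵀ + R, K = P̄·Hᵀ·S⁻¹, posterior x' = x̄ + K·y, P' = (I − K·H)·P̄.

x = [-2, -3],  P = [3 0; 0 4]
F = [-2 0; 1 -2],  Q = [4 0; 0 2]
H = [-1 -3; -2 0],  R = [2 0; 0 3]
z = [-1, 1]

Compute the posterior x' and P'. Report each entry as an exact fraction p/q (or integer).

x̄ = F·x = [4, 4]
P̄ = F·P·Fᵀ + Q = [16 -6; -6 21]
y = z − H·x̄ = [15, 9]
S = H·P̄·Hᵀ + R = [171 -4; -4 67]
K = P̄·Hᵀ·S⁻¹ = [6/11441 -5464/11441; -3771/11441 1824/11441]
x' = x̄ + K·y = [-3322/11441, 5615/11441]
P' = (I − K·H)·P̄ = [8196/11441 -2736/11441; -2736/11441 3426/11441]

x' = [-3322/11441, 5615/11441]
P' = [8196/11441 -2736/11441; -2736/11441 3426/11441]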